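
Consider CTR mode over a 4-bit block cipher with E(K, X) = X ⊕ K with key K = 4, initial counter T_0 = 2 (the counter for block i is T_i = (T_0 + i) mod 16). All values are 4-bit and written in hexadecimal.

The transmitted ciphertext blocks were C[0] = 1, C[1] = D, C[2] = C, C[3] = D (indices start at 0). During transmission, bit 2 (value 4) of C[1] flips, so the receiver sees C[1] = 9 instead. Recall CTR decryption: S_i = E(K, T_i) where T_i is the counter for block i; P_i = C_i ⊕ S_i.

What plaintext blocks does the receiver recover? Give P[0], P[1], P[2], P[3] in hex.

Only C[1] changed, to 9. In CTR, a change in C_i flips the same bit in P_i only; the keystream is unaffected. Decrypting the received ciphertext:
P[0]: T = 2, S = E(K, T) = 6; 1 ⊕ 6 = 7.
P[1]: T = 3, S = E(K, T) = 7; 9 ⊕ 7 = E.
P[2]: T = 4, S = E(K, T) = 0; C ⊕ 0 = C.
P[3]: T = 5, S = E(K, T) = 1; D ⊕ 1 = C.
Blocks that differ from the original plaintext: P[1].

P[0] = 7, P[1] = E, P[2] = C, P[3] = C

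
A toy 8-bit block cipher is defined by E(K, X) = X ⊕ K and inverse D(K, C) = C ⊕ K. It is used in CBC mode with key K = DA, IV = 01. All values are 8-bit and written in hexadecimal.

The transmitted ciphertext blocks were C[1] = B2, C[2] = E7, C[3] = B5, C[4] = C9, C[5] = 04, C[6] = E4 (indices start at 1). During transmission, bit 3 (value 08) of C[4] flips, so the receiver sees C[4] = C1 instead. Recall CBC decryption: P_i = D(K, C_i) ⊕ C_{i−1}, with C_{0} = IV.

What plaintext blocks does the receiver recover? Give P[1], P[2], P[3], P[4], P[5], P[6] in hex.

P[1] = 69, P[2] = 8F, P[3] = 88, P[4] = AE, P[5] = 1F, P[6] = 3A

Only C[4] changed, to C1. In CBC, a change in C_i garbles P_i and flips the same bit in P_{i+1}. Decrypting the received ciphertext:
P[1]: D(K, B2) = 68; 68 ⊕ 01 = 69.
P[2]: D(K, E7) = 3D; 3D ⊕ B2 = 8F.
P[3]: D(K, B5) = 6F; 6F ⊕ E7 = 88.
P[4]: D(K, C1) = 1B; 1B ⊕ B5 = AE.
P[5]: D(K, 04) = DE; DE ⊕ C1 = 1F.
P[6]: D(K, E4) = 3E; 3E ⊕ 04 = 3A.
Blocks that differ from the original plaintext: P[4], P[5].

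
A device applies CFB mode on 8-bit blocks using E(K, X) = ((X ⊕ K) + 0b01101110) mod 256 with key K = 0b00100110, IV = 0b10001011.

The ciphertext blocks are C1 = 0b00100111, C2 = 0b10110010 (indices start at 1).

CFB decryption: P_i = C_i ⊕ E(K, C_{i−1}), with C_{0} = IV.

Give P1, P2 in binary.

P1 = 0b00111100, P2 = 0b11011101

P1: E(K, 0b10001011) = 0b00011011; 0b00100111 ⊕ 0b00011011 = 0b00111100.
P2: E(K, 0b00100111) = 0b01101111; 0b10110010 ⊕ 0b01101111 = 0b11011101.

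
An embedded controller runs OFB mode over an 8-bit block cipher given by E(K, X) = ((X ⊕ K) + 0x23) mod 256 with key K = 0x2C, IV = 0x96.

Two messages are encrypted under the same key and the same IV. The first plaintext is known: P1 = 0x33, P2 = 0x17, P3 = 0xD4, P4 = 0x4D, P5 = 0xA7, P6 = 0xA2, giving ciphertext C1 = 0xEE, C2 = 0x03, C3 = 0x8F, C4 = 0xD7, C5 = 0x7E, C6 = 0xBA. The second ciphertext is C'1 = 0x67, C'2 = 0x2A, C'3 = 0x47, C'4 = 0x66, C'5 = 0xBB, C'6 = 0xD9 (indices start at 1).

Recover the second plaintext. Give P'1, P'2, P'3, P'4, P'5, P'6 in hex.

In OFB with a reused IV, both messages share the same keystream S_i, so C_i ⊕ C'_i = P_i ⊕ P'_i and thus P'_i = P_i ⊕ C_i ⊕ C'_i.
P'1: 0x33 ⊕ 0xEE ⊕ 0x67 = 0xBA.
P'2: 0x17 ⊕ 0x03 ⊕ 0x2A = 0x3E.
P'3: 0xD4 ⊕ 0x8F ⊕ 0x47 = 0x1C.
P'4: 0x4D ⊕ 0xD7 ⊕ 0x66 = 0xFC.
P'5: 0xA7 ⊕ 0x7E ⊕ 0xBB = 0x62.
P'6: 0xA2 ⊕ 0xBA ⊕ 0xD9 = 0xC1.

P'1 = 0xBA, P'2 = 0x3E, P'3 = 0x1C, P'4 = 0xFC, P'5 = 0x62, P'6 = 0xC1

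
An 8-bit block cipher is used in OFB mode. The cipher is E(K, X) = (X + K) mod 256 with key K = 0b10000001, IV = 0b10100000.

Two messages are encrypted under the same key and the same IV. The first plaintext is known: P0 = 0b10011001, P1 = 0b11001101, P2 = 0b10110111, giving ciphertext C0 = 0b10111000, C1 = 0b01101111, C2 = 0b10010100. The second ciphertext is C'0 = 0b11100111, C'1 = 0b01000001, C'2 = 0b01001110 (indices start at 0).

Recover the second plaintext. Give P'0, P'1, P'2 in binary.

P'0 = 0b11000110, P'1 = 0b11100011, P'2 = 0b01101101

In OFB with a reused IV, both messages share the same keystream S_i, so C_i ⊕ C'_i = P_i ⊕ P'_i and thus P'_i = P_i ⊕ C_i ⊕ C'_i.
P'0: 0b10011001 ⊕ 0b10111000 ⊕ 0b11100111 = 0b11000110.
P'1: 0b11001101 ⊕ 0b01101111 ⊕ 0b01000001 = 0b11100011.
P'2: 0b10110111 ⊕ 0b10010100 ⊕ 0b01001110 = 0b01101101.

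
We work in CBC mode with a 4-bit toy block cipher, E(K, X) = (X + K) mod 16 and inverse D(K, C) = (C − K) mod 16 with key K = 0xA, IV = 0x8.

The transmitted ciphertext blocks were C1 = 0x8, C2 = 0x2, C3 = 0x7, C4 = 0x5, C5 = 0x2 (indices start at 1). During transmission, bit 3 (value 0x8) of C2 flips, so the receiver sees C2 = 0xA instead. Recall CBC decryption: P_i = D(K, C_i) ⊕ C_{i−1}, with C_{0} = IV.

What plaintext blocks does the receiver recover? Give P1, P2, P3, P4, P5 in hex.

Only C2 changed, to 0xA. In CBC, a change in C_i garbles P_i and flips the same bit in P_{i+1}. Decrypting the received ciphertext:
P1: D(K, 0x8) = 0xE; 0xE ⊕ 0x8 = 0x6.
P2: D(K, 0xA) = 0x0; 0x0 ⊕ 0x8 = 0x8.
P3: D(K, 0x7) = 0xD; 0xD ⊕ 0xA = 0x7.
P4: D(K, 0x5) = 0xB; 0xB ⊕ 0x7 = 0xC.
P5: D(K, 0x2) = 0x8; 0x8 ⊕ 0x5 = 0xD.
Blocks that differ from the original plaintext: P2, P3.

P1 = 0x6, P2 = 0x8, P3 = 0x7, P4 = 0xC, P5 = 0xD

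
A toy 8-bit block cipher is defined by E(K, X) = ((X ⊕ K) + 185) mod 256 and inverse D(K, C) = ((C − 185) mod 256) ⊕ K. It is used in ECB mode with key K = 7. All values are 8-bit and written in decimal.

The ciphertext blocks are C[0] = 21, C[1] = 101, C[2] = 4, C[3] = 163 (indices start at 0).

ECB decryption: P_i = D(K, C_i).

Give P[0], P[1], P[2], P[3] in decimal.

P[0]: D(K, 21) = 91.
P[1]: D(K, 101) = 171.
P[2]: D(K, 4) = 76.
P[3]: D(K, 163) = 237.

P[0] = 91, P[1] = 171, P[2] = 76, P[3] = 237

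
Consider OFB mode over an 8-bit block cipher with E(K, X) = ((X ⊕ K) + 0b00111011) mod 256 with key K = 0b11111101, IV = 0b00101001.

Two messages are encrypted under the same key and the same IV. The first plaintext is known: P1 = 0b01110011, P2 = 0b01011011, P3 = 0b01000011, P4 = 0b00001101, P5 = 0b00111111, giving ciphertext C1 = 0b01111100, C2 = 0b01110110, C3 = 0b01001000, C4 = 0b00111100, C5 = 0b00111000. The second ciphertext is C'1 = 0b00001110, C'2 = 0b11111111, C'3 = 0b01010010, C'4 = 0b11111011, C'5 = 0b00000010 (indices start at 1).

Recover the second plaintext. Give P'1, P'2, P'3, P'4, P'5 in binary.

P'1 = 0b00000001, P'2 = 0b11010010, P'3 = 0b01011001, P'4 = 0b11001010, P'5 = 0b00000101

In OFB with a reused IV, both messages share the same keystream S_i, so C_i ⊕ C'_i = P_i ⊕ P'_i and thus P'_i = P_i ⊕ C_i ⊕ C'_i.
P'1: 0b01110011 ⊕ 0b01111100 ⊕ 0b00001110 = 0b00000001.
P'2: 0b01011011 ⊕ 0b01110110 ⊕ 0b11111111 = 0b11010010.
P'3: 0b01000011 ⊕ 0b01001000 ⊕ 0b01010010 = 0b01011001.
P'4: 0b00001101 ⊕ 0b00111100 ⊕ 0b11111011 = 0b11001010.
P'5: 0b00111111 ⊕ 0b00111000 ⊕ 0b00000010 = 0b00000101.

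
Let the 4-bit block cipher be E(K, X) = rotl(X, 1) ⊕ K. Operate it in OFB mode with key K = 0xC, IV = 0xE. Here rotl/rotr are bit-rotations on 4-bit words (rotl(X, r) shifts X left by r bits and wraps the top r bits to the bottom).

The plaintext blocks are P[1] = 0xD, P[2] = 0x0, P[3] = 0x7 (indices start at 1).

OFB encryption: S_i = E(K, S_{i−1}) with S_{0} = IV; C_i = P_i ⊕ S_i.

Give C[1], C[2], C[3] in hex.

C[1] = 0xC, C[2] = 0xE, C[3] = 0x6

C[1]: S = E(K, 0xE) = 0x1; 0xD ⊕ 0x1 = 0xC.
C[2]: S = E(K, 0x1) = 0xE; 0x0 ⊕ 0xE = 0xE.
C[3]: S = E(K, 0xE) = 0x1; 0x7 ⊕ 0x1 = 0x6.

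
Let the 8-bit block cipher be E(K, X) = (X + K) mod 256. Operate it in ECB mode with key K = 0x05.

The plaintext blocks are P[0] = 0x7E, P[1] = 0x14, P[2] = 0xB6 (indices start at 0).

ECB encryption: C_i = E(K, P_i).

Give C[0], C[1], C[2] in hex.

C[0]: E(K, 0x7E) = 0x83.
C[1]: E(K, 0x14) = 0x19.
C[2]: E(K, 0xB6) = 0xBB.

C[0] = 0x83, C[1] = 0x19, C[2] = 0xBB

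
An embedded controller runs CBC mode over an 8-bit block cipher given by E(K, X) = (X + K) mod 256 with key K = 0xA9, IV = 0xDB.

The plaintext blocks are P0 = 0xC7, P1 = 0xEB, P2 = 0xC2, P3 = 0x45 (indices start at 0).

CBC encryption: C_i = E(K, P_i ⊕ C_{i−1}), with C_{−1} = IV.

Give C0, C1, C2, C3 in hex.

C0 = 0xC5, C1 = 0xD7, C2 = 0xBE, C3 = 0xA4

C0: P0 ⊕ 0xDB = 0x1C; E(K, 0x1C) = 0xC5.
C1: P1 ⊕ 0xC5 = 0x2E; E(K, 0x2E) = 0xD7.
C2: P2 ⊕ 0xD7 = 0x15; E(K, 0x15) = 0xBE.
C3: P3 ⊕ 0xBE = 0xFB; E(K, 0xFB) = 0xA4.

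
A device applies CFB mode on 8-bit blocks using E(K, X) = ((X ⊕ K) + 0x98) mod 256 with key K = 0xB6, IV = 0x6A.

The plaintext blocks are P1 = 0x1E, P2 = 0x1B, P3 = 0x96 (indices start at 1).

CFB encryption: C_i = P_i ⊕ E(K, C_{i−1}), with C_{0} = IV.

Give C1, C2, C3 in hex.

C1: E(K, 0x6A) = 0x74; 0x1E ⊕ 0x74 = 0x6A.
C2: E(K, 0x6A) = 0x74; 0x1B ⊕ 0x74 = 0x6F.
C3: E(K, 0x6F) = 0x71; 0x96 ⊕ 0x71 = 0xE7.

C1 = 0x6A, C2 = 0x6F, C3 = 0xE7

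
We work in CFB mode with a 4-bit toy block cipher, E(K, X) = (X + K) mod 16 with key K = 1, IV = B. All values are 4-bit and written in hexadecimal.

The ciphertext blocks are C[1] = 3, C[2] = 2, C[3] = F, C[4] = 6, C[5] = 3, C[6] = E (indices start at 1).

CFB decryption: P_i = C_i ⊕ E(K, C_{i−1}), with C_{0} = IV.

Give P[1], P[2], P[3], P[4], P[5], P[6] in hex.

P[1] = F, P[2] = 6, P[3] = C, P[4] = 6, P[5] = 4, P[6] = A

P[1]: E(K, B) = C; 3 ⊕ C = F.
P[2]: E(K, 3) = 4; 2 ⊕ 4 = 6.
P[3]: E(K, 2) = 3; F ⊕ 3 = C.
P[4]: E(K, F) = 0; 6 ⊕ 0 = 6.
P[5]: E(K, 6) = 7; 3 ⊕ 7 = 4.
P[6]: E(K, 3) = 4; E ⊕ 4 = A.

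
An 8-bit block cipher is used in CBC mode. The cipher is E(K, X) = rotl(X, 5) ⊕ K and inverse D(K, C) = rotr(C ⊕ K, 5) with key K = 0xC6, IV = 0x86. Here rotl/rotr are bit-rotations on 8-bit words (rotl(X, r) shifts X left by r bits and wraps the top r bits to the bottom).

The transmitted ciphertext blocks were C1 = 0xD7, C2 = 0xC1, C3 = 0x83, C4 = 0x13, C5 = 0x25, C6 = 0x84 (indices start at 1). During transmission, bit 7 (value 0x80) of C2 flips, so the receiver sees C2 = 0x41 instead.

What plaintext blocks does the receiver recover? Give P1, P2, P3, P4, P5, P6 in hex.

CBC decryption: P_i = D(K, C_i) ⊕ C_{i−1}, with C_{0} = IV.
Only C2 changed, to 0x41. In CBC, a change in C_i garbles P_i and flips the same bit in P_{i+1}. Decrypting the received ciphertext:
P1: D(K, 0xD7) = 0x88; 0x88 ⊕ 0x86 = 0x0E.
P2: D(K, 0x41) = 0x3C; 0x3C ⊕ 0xD7 = 0xEB.
P3: D(K, 0x83) = 0x2A; 0x2A ⊕ 0x41 = 0x6B.
P4: D(K, 0x13) = 0xAE; 0xAE ⊕ 0x83 = 0x2D.
P5: D(K, 0x25) = 0x1F; 0x1F ⊕ 0x13 = 0x0C.
P6: D(K, 0x84) = 0x12; 0x12 ⊕ 0x25 = 0x37.
Blocks that differ from the original plaintext: P2, P3.

P1 = 0x0E, P2 = 0xEB, P3 = 0x6B, P4 = 0x2D, P5 = 0x0C, P6 = 0x37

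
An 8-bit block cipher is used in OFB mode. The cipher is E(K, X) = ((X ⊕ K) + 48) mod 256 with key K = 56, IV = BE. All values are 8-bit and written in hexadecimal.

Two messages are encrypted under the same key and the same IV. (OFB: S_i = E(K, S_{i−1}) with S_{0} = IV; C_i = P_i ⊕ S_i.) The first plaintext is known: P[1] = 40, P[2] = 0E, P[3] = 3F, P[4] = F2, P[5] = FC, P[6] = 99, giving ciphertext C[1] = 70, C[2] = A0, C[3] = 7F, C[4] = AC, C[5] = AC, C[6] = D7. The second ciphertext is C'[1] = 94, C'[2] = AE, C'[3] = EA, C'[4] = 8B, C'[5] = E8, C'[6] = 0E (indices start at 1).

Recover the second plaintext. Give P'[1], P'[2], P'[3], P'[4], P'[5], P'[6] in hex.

P'[1] = A4, P'[2] = 00, P'[3] = AA, P'[4] = D5, P'[5] = B8, P'[6] = 40

In OFB with a reused IV, both messages share the same keystream S_i, so C_i ⊕ C'_i = P_i ⊕ P'_i and thus P'_i = P_i ⊕ C_i ⊕ C'_i.
P'[1]: 40 ⊕ 70 ⊕ 94 = A4.
P'[2]: 0E ⊕ A0 ⊕ AE = 00.
P'[3]: 3F ⊕ 7F ⊕ EA = AA.
P'[4]: F2 ⊕ AC ⊕ 8B = D5.
P'[5]: FC ⊕ AC ⊕ E8 = B8.
P'[6]: 99 ⊕ D7 ⊕ 0E = 40.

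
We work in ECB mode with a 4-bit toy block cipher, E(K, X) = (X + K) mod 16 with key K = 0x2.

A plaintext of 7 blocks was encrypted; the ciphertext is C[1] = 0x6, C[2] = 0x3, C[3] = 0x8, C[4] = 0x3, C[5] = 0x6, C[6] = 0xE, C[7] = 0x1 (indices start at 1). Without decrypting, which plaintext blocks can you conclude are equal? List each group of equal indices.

P[1] = P[5]; P[2] = P[4]

ECB encrypts each block independently with the same key, so equal ciphertext blocks imply equal plaintext blocks.
C[1] = C[5] = 0x6, so P[1] = P[5].
C[2] = C[4] = 0x3, so P[2] = P[4].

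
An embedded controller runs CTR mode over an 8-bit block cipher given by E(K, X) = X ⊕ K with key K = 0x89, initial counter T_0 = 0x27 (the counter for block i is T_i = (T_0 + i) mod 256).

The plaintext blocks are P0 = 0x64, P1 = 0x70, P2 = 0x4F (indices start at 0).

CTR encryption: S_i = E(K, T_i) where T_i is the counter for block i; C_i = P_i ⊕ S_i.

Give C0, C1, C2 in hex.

C0: T = 0x27, S = E(K, T) = 0xAE; 0x64 ⊕ 0xAE = 0xCA.
C1: T = 0x28, S = E(K, T) = 0xA1; 0x70 ⊕ 0xA1 = 0xD1.
C2: T = 0x29, S = E(K, T) = 0xA0; 0x4F ⊕ 0xA0 = 0xEF.

C0 = 0xCA, C1 = 0xD1, C2 = 0xEF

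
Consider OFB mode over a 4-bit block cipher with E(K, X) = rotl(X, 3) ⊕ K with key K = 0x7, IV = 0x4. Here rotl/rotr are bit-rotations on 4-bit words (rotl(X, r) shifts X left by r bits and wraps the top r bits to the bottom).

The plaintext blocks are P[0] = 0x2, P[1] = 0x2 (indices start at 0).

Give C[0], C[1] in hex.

C[0] = 0x7, C[1] = 0xF

OFB encryption: S_i = E(K, S_{i−1}) with S_{−1} = IV; C_i = P_i ⊕ S_i.
C[0]: S = E(K, 0x4) = 0x5; 0x2 ⊕ 0x5 = 0x7.
C[1]: S = E(K, 0x5) = 0xD; 0x2 ⊕ 0xD = 0xF.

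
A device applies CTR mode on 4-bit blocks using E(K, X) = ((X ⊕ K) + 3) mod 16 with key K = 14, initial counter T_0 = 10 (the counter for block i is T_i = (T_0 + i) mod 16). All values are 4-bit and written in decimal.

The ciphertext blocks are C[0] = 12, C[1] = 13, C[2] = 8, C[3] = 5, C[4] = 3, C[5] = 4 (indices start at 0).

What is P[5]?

P[5] = 0

CTR decryption: S_i = E(K, T_i) where T_i is the counter for block i; P_i = C_i ⊕ S_i.
P[5]: T = 15, S = E(K, T) = 4; 4 ⊕ 4 = 0.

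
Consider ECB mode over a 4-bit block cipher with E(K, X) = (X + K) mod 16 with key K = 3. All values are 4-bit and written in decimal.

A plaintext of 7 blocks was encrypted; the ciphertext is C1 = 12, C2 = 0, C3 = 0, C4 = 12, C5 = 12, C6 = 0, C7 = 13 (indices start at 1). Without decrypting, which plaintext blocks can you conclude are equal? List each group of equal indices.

P1 = P4 = P5; P2 = P3 = P6

ECB encrypts each block independently with the same key, so equal ciphertext blocks imply equal plaintext blocks.
C1 = C4 = C5 = 12, so P1 = P4 = P5.
C2 = C3 = C6 = 0, so P2 = P3 = P6.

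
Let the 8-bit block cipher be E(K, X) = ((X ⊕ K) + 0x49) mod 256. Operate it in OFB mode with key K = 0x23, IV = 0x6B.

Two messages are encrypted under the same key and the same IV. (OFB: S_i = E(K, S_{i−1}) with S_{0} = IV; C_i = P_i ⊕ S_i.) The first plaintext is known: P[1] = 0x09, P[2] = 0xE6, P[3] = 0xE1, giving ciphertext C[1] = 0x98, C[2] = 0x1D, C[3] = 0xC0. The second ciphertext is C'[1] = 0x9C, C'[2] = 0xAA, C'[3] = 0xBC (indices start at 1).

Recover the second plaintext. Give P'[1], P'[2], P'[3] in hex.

In OFB with a reused IV, both messages share the same keystream S_i, so C_i ⊕ C'_i = P_i ⊕ P'_i and thus P'_i = P_i ⊕ C_i ⊕ C'_i.
P'[1]: 0x09 ⊕ 0x98 ⊕ 0x9C = 0x0D.
P'[2]: 0xE6 ⊕ 0x1D ⊕ 0xAA = 0x51.
P'[3]: 0xE1 ⊕ 0xC0 ⊕ 0xBC = 0x9D.

P'[1] = 0x0D, P'[2] = 0x51, P'[3] = 0x9D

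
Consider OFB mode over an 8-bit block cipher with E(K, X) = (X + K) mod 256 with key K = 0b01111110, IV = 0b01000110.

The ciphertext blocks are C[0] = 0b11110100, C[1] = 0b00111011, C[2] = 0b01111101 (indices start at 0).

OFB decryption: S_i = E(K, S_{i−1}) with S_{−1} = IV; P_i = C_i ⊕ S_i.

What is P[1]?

P[1] = 0b01111001

P[0]: S = E(K, 0b01000110) = 0b11000100; 0b11110100 ⊕ 0b11000100 = 0b00110000.
P[1]: S = E(K, 0b11000100) = 0b01000010; 0b00111011 ⊕ 0b01000010 = 0b01111001.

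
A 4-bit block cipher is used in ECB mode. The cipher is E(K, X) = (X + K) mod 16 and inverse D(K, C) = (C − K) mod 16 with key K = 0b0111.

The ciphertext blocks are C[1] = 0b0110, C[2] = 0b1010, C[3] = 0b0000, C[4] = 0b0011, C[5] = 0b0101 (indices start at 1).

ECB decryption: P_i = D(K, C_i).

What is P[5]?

P[5] = 0b1110

P[5]: D(K, 0b0101) = 0b1110.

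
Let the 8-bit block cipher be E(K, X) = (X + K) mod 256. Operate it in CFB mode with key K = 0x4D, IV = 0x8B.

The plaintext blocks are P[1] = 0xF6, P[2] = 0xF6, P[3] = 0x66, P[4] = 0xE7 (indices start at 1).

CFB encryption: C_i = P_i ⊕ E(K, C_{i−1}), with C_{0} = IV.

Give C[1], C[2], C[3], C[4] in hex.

C[1]: E(K, 0x8B) = 0xD8; 0xF6 ⊕ 0xD8 = 0x2E.
C[2]: E(K, 0x2E) = 0x7B; 0xF6 ⊕ 0x7B = 0x8D.
C[3]: E(K, 0x8D) = 0xDA; 0x66 ⊕ 0xDA = 0xBC.
C[4]: E(K, 0xBC) = 0x09; 0xE7 ⊕ 0x09 = 0xEE.

C[1] = 0x2E, C[2] = 0x8D, C[3] = 0xBC, C[4] = 0xEE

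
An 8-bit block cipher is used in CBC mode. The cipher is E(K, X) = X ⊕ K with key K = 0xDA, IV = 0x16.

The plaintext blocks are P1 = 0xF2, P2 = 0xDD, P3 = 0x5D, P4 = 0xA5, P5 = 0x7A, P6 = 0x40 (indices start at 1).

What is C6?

CBC encryption: C_i = E(K, P_i ⊕ C_{i−1}), with C_{0} = IV.
C1: P1 ⊕ 0x16 = 0xE4; E(K, 0xE4) = 0x3E.
C2: P2 ⊕ 0x3E = 0xE3; E(K, 0xE3) = 0x39.
C3: P3 ⊕ 0x39 = 0x64; E(K, 0x64) = 0xBE.
C4: P4 ⊕ 0xBE = 0x1B; E(K, 0x1B) = 0xC1.
C5: P5 ⊕ 0xC1 = 0xBB; E(K, 0xBB) = 0x61.
C6: P6 ⊕ 0x61 = 0x21; E(K, 0x21) = 0xFB.

C6 = 0xFB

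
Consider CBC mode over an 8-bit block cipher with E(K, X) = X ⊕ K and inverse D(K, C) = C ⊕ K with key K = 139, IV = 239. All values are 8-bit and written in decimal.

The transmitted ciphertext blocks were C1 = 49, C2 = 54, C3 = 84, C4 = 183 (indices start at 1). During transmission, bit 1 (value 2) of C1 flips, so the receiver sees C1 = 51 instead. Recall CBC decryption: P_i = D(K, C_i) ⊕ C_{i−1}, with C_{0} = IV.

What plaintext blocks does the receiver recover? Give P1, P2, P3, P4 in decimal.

P1 = 87, P2 = 142, P3 = 233, P4 = 104

Only C1 changed, to 51. In CBC, a change in C_i garbles P_i and flips the same bit in P_{i+1}. Decrypting the received ciphertext:
P1: D(K, 51) = 184; 184 ⊕ 239 = 87.
P2: D(K, 54) = 189; 189 ⊕ 51 = 142.
P3: D(K, 84) = 223; 223 ⊕ 54 = 233.
P4: D(K, 183) = 60; 60 ⊕ 84 = 104.
Blocks that differ from the original plaintext: P1, P2.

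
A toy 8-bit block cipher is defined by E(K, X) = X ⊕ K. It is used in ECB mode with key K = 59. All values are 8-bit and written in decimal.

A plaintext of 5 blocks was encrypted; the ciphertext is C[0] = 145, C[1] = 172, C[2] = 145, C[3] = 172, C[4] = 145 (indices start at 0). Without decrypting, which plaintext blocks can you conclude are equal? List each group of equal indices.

P[0] = P[2] = P[4]; P[1] = P[3]

ECB encrypts each block independently with the same key, so equal ciphertext blocks imply equal plaintext blocks.
C[0] = C[2] = C[4] = 145, so P[0] = P[2] = P[4].
C[1] = C[3] = 172, so P[1] = P[3].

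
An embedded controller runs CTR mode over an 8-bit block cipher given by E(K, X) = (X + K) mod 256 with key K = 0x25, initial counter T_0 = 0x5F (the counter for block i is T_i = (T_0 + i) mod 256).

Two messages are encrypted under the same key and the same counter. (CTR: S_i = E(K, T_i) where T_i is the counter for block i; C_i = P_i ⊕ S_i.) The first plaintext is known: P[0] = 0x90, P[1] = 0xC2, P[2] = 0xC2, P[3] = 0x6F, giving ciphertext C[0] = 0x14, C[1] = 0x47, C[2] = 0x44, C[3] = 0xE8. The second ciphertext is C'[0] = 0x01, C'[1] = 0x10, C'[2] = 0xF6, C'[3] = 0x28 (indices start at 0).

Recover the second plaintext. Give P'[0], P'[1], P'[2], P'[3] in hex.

In CTR with a reused counter, both messages share the same keystream S_i, so C_i ⊕ C'_i = P_i ⊕ P'_i and thus P'_i = P_i ⊕ C_i ⊕ C'_i.
P'[0]: 0x90 ⊕ 0x14 ⊕ 0x01 = 0x85.
P'[1]: 0xC2 ⊕ 0x47 ⊕ 0x10 = 0x95.
P'[2]: 0xC2 ⊕ 0x44 ⊕ 0xF6 = 0x70.
P'[3]: 0x6F ⊕ 0xE8 ⊕ 0x28 = 0xAF.

P'[0] = 0x85, P'[1] = 0x95, P'[2] = 0x70, P'[3] = 0xAF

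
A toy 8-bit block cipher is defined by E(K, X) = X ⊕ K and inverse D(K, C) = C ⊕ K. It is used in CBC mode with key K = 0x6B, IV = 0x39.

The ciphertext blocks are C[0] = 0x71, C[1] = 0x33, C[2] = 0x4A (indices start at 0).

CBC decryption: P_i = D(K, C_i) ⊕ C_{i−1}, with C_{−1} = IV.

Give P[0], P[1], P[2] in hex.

P[0]: D(K, 0x71) = 0x1A; 0x1A ⊕ 0x39 = 0x23.
P[1]: D(K, 0x33) = 0x58; 0x58 ⊕ 0x71 = 0x29.
P[2]: D(K, 0x4A) = 0x21; 0x21 ⊕ 0x33 = 0x12.

P[0] = 0x23, P[1] = 0x29, P[2] = 0x12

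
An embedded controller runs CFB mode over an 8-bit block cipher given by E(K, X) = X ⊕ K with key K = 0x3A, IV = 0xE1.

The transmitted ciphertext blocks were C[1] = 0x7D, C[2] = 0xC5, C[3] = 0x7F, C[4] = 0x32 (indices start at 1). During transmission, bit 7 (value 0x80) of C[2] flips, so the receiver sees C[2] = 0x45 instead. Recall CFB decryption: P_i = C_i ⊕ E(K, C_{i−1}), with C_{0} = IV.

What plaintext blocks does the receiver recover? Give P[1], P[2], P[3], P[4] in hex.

Only C[2] changed, to 0x45. In CFB, a change in C_i flips the same bit in P_i and garbles P_{i+1}. Decrypting the received ciphertext:
P[1]: E(K, 0xE1) = 0xDB; 0x7D ⊕ 0xDB = 0xA6.
P[2]: E(K, 0x7D) = 0x47; 0x45 ⊕ 0x47 = 0x02.
P[3]: E(K, 0x45) = 0x7F; 0x7F ⊕ 0x7F = 0x00.
P[4]: E(K, 0x7F) = 0x45; 0x32 ⊕ 0x45 = 0x77.
Blocks that differ from the original plaintext: P[2], P[3].

P[1] = 0xA6, P[2] = 0x02, P[3] = 0x00, P[4] = 0x77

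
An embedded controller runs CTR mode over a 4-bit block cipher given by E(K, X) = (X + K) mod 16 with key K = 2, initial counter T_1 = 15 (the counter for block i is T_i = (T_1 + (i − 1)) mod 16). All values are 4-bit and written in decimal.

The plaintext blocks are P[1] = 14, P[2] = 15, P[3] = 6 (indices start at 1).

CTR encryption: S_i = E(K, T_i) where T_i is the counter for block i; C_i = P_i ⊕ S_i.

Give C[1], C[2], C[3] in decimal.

C[1]: T = 15, S = E(K, T) = 1; 14 ⊕ 1 = 15.
C[2]: T = 0, S = E(K, T) = 2; 15 ⊕ 2 = 13.
C[3]: T = 1, S = E(K, T) = 3; 6 ⊕ 3 = 5.

C[1] = 15, C[2] = 13, C[3] = 5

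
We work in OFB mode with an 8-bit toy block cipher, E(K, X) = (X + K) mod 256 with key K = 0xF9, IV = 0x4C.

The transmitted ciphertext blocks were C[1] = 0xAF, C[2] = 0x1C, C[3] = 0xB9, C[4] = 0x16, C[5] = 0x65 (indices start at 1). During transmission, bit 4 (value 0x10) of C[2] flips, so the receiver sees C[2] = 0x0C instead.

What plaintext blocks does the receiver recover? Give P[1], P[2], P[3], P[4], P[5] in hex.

P[1] = 0xEA, P[2] = 0x32, P[3] = 0x8E, P[4] = 0x26, P[5] = 0x4C

OFB decryption: S_i = E(K, S_{i−1}) with S_{0} = IV; P_i = C_i ⊕ S_i.
Only C[2] changed, to 0x0C. In OFB, a change in C_i flips the same bit in P_i only; the keystream is unaffected. Decrypting the received ciphertext:
P[1]: S = E(K, 0x4C) = 0x45; 0xAF ⊕ 0x45 = 0xEA.
P[2]: S = E(K, 0x45) = 0x3E; 0x0C ⊕ 0x3E = 0x32.
P[3]: S = E(K, 0x3E) = 0x37; 0xB9 ⊕ 0x37 = 0x8E.
P[4]: S = E(K, 0x37) = 0x30; 0x16 ⊕ 0x30 = 0x26.
P[5]: S = E(K, 0x30) = 0x29; 0x65 ⊕ 0x29 = 0x4C.
Blocks that differ from the original plaintext: P[2].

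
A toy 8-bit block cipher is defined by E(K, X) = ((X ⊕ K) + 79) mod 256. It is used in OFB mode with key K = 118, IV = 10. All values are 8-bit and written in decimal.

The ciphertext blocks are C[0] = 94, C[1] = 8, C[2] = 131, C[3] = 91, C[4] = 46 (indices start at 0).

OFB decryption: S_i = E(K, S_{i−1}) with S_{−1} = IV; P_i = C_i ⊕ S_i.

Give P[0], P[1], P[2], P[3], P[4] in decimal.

P[0] = 149, P[1] = 4, P[2] = 74, P[3] = 85, P[4] = 233

P[0]: S = E(K, 10) = 203; 94 ⊕ 203 = 149.
P[1]: S = E(K, 203) = 12; 8 ⊕ 12 = 4.
P[2]: S = E(K, 12) = 201; 131 ⊕ 201 = 74.
P[3]: S = E(K, 201) = 14; 91 ⊕ 14 = 85.
P[4]: S = E(K, 14) = 199; 46 ⊕ 199 = 233.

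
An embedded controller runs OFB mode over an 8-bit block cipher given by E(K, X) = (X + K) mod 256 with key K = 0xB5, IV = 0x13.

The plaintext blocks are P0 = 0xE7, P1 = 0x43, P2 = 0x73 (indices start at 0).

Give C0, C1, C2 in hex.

OFB encryption: S_i = E(K, S_{i−1}) with S_{−1} = IV; C_i = P_i ⊕ S_i.
C0: S = E(K, 0x13) = 0xC8; 0xE7 ⊕ 0xC8 = 0x2F.
C1: S = E(K, 0xC8) = 0x7D; 0x43 ⊕ 0x7D = 0x3E.
C2: S = E(K, 0x7D) = 0x32; 0x73 ⊕ 0x32 = 0x41.

C0 = 0x2F, C1 = 0x3E, C2 = 0x41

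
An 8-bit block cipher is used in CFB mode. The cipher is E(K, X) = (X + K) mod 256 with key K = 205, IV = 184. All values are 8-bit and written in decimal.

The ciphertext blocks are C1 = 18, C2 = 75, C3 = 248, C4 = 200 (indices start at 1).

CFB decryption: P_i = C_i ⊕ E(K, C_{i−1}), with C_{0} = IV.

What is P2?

P2 = 148

P2: E(K, 18) = 223; 75 ⊕ 223 = 148.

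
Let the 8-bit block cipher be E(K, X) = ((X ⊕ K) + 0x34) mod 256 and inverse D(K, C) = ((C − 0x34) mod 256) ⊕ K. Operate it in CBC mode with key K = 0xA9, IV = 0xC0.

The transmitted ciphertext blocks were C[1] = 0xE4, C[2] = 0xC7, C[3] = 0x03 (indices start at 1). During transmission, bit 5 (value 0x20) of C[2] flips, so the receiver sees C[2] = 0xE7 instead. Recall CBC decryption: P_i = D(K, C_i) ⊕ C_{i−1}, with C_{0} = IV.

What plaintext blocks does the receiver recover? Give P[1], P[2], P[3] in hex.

Only C[2] changed, to 0xE7. In CBC, a change in C_i garbles P_i and flips the same bit in P_{i+1}. Decrypting the received ciphertext:
P[1]: D(K, 0xE4) = 0x19; 0x19 ⊕ 0xC0 = 0xD9.
P[2]: D(K, 0xE7) = 0x1A; 0x1A ⊕ 0xE4 = 0xFE.
P[3]: D(K, 0x03) = 0x66; 0x66 ⊕ 0xE7 = 0x81.
Blocks that differ from the original plaintext: P[2], P[3].

P[1] = 0xD9, P[2] = 0xFE, P[3] = 0x81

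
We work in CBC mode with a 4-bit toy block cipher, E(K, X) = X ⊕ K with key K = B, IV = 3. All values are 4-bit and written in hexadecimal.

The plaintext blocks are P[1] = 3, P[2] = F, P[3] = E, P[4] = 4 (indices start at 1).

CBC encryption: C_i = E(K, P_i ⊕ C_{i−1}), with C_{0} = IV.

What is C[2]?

C[1]: P[1] ⊕ 3 = 0; E(K, 0) = B.
C[2]: P[2] ⊕ B = 4; E(K, 4) = F.

C[2] = F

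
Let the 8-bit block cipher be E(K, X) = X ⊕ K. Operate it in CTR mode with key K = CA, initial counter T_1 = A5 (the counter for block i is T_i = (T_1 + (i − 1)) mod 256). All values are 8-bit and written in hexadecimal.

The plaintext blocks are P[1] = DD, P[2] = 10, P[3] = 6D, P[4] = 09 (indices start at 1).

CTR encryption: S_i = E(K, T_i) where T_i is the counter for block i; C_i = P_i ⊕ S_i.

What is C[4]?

C[1]: T = A5, S = E(K, T) = 6F; DD ⊕ 6F = B2.
C[2]: T = A6, S = E(K, T) = 6C; 10 ⊕ 6C = 7C.
C[3]: T = A7, S = E(K, T) = 6D; 6D ⊕ 6D = 00.
C[4]: T = A8, S = E(K, T) = 62; 09 ⊕ 62 = 6B.

C[4] = 6B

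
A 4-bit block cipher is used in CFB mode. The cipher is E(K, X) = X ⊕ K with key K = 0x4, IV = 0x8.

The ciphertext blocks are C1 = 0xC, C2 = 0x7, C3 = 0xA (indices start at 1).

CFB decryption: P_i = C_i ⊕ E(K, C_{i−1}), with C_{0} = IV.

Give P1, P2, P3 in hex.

P1 = 0x0, P2 = 0xF, P3 = 0x9

P1: E(K, 0x8) = 0xC; 0xC ⊕ 0xC = 0x0.
P2: E(K, 0xC) = 0x8; 0x7 ⊕ 0x8 = 0xF.
P3: E(K, 0x7) = 0x3; 0xA ⊕ 0x3 = 0x9.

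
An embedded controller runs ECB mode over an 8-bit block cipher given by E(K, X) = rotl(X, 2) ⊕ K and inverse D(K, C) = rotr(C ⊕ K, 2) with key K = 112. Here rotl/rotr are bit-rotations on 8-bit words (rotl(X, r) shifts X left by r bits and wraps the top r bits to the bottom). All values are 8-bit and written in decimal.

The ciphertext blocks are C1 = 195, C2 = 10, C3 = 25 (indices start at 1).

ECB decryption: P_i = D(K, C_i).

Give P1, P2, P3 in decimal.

P1: D(K, 195) = 236.
P2: D(K, 10) = 158.
P3: D(K, 25) = 90.

P1 = 236, P2 = 158, P3 = 90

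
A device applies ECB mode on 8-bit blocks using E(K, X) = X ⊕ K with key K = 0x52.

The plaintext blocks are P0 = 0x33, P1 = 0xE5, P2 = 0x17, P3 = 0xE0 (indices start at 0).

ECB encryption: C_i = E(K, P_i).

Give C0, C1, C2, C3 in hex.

C0: E(K, 0x33) = 0x61.
C1: E(K, 0xE5) = 0xB7.
C2: E(K, 0x17) = 0x45.
C3: E(K, 0xE0) = 0xB2.

C0 = 0x61, C1 = 0xB7, C2 = 0x45, C3 = 0xB2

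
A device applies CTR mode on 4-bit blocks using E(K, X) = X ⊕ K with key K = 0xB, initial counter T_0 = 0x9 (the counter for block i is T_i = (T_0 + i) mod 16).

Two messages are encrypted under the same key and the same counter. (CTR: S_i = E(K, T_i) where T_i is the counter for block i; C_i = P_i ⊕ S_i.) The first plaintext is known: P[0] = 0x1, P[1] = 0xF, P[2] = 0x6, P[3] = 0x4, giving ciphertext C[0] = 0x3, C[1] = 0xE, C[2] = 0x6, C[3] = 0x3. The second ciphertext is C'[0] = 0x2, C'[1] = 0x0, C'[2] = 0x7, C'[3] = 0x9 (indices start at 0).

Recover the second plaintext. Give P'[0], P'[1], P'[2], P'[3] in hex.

In CTR with a reused counter, both messages share the same keystream S_i, so C_i ⊕ C'_i = P_i ⊕ P'_i and thus P'_i = P_i ⊕ C_i ⊕ C'_i.
P'[0]: 0x1 ⊕ 0x3 ⊕ 0x2 = 0x0.
P'[1]: 0xF ⊕ 0xE ⊕ 0x0 = 0x1.
P'[2]: 0x6 ⊕ 0x6 ⊕ 0x7 = 0x7.
P'[3]: 0x4 ⊕ 0x3 ⊕ 0x9 = 0xE.

P'[0] = 0x0, P'[1] = 0x1, P'[2] = 0x7, P'[3] = 0xE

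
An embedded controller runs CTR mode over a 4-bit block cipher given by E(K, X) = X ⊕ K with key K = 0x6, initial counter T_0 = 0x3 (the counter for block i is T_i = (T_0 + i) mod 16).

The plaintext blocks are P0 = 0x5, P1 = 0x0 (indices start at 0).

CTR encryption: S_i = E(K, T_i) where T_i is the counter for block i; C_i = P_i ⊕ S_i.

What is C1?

C0: T = 0x3, S = E(K, T) = 0x5; 0x5 ⊕ 0x5 = 0x0.
C1: T = 0x4, S = E(K, T) = 0x2; 0x0 ⊕ 0x2 = 0x2.

C1 = 0x2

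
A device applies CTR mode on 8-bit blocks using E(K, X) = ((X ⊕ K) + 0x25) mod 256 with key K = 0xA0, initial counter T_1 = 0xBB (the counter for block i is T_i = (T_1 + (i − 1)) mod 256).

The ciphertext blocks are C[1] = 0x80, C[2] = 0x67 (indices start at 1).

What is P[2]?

P[2] = 0x26

CTR decryption: S_i = E(K, T_i) where T_i is the counter for block i; P_i = C_i ⊕ S_i.
P[2]: T = 0xBC, S = E(K, T) = 0x41; 0x67 ⊕ 0x41 = 0x26.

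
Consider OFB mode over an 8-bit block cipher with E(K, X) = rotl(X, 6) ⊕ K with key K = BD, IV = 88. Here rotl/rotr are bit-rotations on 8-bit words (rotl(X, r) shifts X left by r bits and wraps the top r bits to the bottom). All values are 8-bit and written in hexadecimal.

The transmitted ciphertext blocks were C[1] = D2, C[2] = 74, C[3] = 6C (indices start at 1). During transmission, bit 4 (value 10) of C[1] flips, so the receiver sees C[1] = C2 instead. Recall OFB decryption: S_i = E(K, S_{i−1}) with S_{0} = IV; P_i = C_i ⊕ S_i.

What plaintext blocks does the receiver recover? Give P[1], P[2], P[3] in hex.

P[1] = 5D, P[2] = 2E, P[3] = 47

Only C[1] changed, to C2. In OFB, a change in C_i flips the same bit in P_i only; the keystream is unaffected. Decrypting the received ciphertext:
P[1]: S = E(K, 88) = 9F; C2 ⊕ 9F = 5D.
P[2]: S = E(K, 9F) = 5A; 74 ⊕ 5A = 2E.
P[3]: S = E(K, 5A) = 2B; 6C ⊕ 2B = 47.
Blocks that differ from the original plaintext: P[1].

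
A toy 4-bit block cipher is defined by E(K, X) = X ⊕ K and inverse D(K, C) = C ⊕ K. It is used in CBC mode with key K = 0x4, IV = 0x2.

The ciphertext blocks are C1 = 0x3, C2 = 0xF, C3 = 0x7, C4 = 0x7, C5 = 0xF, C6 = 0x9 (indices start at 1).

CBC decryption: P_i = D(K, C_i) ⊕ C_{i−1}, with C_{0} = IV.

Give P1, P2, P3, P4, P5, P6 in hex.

P1 = 0x5, P2 = 0x8, P3 = 0xC, P4 = 0x4, P5 = 0xC, P6 = 0x2

P1: D(K, 0x3) = 0x7; 0x7 ⊕ 0x2 = 0x5.
P2: D(K, 0xF) = 0xB; 0xB ⊕ 0x3 = 0x8.
P3: D(K, 0x7) = 0x3; 0x3 ⊕ 0xF = 0xC.
P4: D(K, 0x7) = 0x3; 0x3 ⊕ 0x7 = 0x4.
P5: D(K, 0xF) = 0xB; 0xB ⊕ 0x7 = 0xC.
P6: D(K, 0x9) = 0xD; 0xD ⊕ 0xF = 0x2.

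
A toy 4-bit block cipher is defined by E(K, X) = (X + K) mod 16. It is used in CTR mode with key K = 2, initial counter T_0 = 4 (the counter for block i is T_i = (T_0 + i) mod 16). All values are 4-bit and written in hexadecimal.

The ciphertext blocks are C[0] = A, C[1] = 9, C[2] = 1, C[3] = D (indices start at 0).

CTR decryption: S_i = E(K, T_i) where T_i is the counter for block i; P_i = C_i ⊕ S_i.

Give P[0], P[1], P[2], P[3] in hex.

P[0] = C, P[1] = E, P[2] = 9, P[3] = 4

P[0]: T = 4, S = E(K, T) = 6; A ⊕ 6 = C.
P[1]: T = 5, S = E(K, T) = 7; 9 ⊕ 7 = E.
P[2]: T = 6, S = E(K, T) = 8; 1 ⊕ 8 = 9.
P[3]: T = 7, S = E(K, T) = 9; D ⊕ 9 = 4.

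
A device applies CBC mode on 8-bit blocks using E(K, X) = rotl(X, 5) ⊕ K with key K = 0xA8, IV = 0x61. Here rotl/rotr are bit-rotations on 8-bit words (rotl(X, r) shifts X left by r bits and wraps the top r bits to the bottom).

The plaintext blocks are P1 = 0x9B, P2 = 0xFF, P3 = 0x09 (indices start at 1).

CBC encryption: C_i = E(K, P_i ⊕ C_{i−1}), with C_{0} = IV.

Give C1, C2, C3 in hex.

C1 = 0xF7, C2 = 0xA9, C3 = 0xBC

C1: P1 ⊕ 0x61 = 0xFA; E(K, 0xFA) = 0xF7.
C2: P2 ⊕ 0xF7 = 0x08; E(K, 0x08) = 0xA9.
C3: P3 ⊕ 0xA9 = 0xA0; E(K, 0xA0) = 0xBC.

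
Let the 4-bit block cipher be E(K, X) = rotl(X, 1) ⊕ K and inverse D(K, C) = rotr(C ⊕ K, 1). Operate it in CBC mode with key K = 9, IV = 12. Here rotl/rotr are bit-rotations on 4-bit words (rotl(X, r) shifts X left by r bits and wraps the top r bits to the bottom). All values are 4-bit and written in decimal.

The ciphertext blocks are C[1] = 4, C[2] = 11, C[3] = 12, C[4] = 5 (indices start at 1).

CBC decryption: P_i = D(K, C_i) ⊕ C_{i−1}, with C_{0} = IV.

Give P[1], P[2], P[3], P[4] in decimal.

P[1]: D(K, 4) = 14; 14 ⊕ 12 = 2.
P[2]: D(K, 11) = 1; 1 ⊕ 4 = 5.
P[3]: D(K, 12) = 10; 10 ⊕ 11 = 1.
P[4]: D(K, 5) = 6; 6 ⊕ 12 = 10.

P[1] = 2, P[2] = 5, P[3] = 1, P[4] = 10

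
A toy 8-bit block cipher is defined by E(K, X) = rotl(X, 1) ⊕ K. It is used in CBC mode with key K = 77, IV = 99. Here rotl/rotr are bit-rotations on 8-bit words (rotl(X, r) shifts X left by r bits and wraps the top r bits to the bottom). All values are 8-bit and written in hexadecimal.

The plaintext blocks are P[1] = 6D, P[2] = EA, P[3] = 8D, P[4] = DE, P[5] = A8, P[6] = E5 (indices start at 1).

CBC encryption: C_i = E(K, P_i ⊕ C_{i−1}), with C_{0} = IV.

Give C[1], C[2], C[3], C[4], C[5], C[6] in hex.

C[1] = 9E, C[2] = 9F, C[3] = 53, C[4] = 6C, C[5] = FE, C[6] = 41

C[1]: P[1] ⊕ 99 = F4; E(K, F4) = 9E.
C[2]: P[2] ⊕ 9E = 74; E(K, 74) = 9F.
C[3]: P[3] ⊕ 9F = 12; E(K, 12) = 53.
C[4]: P[4] ⊕ 53 = 8D; E(K, 8D) = 6C.
C[5]: P[5] ⊕ 6C = C4; E(K, C4) = FE.
C[6]: P[6] ⊕ FE = 1B; E(K, 1B) = 41.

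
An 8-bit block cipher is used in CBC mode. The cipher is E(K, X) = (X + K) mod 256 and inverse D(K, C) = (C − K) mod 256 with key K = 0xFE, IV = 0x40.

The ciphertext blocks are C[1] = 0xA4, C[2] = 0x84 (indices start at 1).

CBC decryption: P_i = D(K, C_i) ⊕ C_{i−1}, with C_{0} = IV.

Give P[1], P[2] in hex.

P[1]: D(K, 0xA4) = 0xA6; 0xA6 ⊕ 0x40 = 0xE6.
P[2]: D(K, 0x84) = 0x86; 0x86 ⊕ 0xA4 = 0x22.

P[1] = 0xE6, P[2] = 0x22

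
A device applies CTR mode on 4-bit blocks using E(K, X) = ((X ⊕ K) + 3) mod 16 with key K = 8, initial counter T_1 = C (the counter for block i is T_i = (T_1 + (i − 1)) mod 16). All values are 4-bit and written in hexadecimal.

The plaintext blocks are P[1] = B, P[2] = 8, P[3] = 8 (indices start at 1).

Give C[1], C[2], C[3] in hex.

CTR encryption: S_i = E(K, T_i) where T_i is the counter for block i; C_i = P_i ⊕ S_i.
C[1]: T = C, S = E(K, T) = 7; B ⊕ 7 = C.
C[2]: T = D, S = E(K, T) = 8; 8 ⊕ 8 = 0.
C[3]: T = E, S = E(K, T) = 9; 8 ⊕ 9 = 1.

C[1] = C, C[2] = 0, C[3] = 1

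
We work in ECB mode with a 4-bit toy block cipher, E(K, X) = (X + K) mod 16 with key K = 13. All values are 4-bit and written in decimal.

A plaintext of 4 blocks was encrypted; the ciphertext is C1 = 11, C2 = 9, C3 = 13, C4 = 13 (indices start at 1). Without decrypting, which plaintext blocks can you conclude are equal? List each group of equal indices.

P3 = P4

ECB encrypts each block independently with the same key, so equal ciphertext blocks imply equal plaintext blocks.
C3 = C4 = 13, so P3 = P4.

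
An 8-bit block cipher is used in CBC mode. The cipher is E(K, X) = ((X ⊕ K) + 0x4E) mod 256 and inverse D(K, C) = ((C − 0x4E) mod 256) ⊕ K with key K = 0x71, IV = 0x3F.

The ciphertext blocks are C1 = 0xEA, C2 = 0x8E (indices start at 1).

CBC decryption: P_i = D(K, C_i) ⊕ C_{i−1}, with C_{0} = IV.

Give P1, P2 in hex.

P1: D(K, 0xEA) = 0xED; 0xED ⊕ 0x3F = 0xD2.
P2: D(K, 0x8E) = 0x31; 0x31 ⊕ 0xEA = 0xDB.

P1 = 0xD2, P2 = 0xDB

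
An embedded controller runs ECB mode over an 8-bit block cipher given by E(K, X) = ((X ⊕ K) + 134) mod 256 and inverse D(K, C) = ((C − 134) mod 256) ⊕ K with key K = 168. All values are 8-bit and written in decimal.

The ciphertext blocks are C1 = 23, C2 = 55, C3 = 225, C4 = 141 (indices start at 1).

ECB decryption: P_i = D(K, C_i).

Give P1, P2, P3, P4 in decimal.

P1 = 57, P2 = 25, P3 = 243, P4 = 175

P1: D(K, 23) = 57.
P2: D(K, 55) = 25.
P3: D(K, 225) = 243.
P4: D(K, 141) = 175.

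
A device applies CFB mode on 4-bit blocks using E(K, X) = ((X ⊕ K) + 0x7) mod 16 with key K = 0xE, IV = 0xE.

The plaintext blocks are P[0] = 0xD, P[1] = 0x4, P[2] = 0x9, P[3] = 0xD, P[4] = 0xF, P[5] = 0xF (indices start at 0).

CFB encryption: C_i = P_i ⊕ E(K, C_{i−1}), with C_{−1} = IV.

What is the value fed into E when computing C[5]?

C[0]: E(K, 0xE) = 0x7; 0xD ⊕ 0x7 = 0xA.
C[1]: E(K, 0xA) = 0xB; 0x4 ⊕ 0xB = 0xF.
C[2]: E(K, 0xF) = 0x8; 0x9 ⊕ 0x8 = 0x1.
C[3]: E(K, 0x1) = 0x6; 0xD ⊕ 0x6 = 0xB.
C[4]: E(K, 0xB) = 0xC; 0xF ⊕ 0xC = 0x3.
C[5]: E(K, 0x3) = 0x4; 0xF ⊕ 0x4 = 0xB.
So the input to E for block [5] is 0x3.

0x3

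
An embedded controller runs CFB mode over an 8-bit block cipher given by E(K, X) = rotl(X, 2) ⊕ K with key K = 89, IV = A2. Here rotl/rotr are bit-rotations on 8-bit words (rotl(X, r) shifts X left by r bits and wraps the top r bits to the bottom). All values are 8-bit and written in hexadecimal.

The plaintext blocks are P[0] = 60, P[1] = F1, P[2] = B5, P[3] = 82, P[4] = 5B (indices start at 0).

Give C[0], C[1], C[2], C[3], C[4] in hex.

C[0] = 63, C[1] = F5, C[2] = EB, C[3] = A4, C[4] = 40

CFB encryption: C_i = P_i ⊕ E(K, C_{i−1}), with C_{−1} = IV.
C[0]: E(K, A2) = 03; 60 ⊕ 03 = 63.
C[1]: E(K, 63) = 04; F1 ⊕ 04 = F5.
C[2]: E(K, F5) = 5E; B5 ⊕ 5E = EB.
C[3]: E(K, EB) = 26; 82 ⊕ 26 = A4.
C[4]: E(K, A4) = 1B; 5B ⊕ 1B = 40.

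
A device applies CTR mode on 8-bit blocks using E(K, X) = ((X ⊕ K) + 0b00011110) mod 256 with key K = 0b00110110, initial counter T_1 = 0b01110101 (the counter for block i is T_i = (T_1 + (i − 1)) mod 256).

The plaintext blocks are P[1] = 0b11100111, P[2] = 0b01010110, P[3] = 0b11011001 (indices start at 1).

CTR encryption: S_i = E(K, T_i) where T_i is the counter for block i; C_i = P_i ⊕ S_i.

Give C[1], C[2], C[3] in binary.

C[1]: T = 0b01110101, S = E(K, T) = 0b01100001; 0b11100111 ⊕ 0b01100001 = 0b10000110.
C[2]: T = 0b01110110, S = E(K, T) = 0b01011110; 0b01010110 ⊕ 0b01011110 = 0b00001000.
C[3]: T = 0b01110111, S = E(K, T) = 0b01011111; 0b11011001 ⊕ 0b01011111 = 0b10000110.

C[1] = 0b10000110, C[2] = 0b00001000, C[3] = 0b10000110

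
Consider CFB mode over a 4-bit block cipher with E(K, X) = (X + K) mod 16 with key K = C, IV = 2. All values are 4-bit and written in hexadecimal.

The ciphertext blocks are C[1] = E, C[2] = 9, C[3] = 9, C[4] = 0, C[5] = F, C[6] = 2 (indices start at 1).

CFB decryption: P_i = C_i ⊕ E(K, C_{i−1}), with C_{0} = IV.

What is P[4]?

P[4] = 5

P[4]: E(K, 9) = 5; 0 ⊕ 5 = 5.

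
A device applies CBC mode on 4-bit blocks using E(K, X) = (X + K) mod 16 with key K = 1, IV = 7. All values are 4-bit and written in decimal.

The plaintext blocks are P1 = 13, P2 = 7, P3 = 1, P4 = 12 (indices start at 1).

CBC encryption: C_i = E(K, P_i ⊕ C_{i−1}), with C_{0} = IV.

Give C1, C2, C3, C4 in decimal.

C1 = 11, C2 = 13, C3 = 13, C4 = 2

C1: P1 ⊕ 7 = 10; E(K, 10) = 11.
C2: P2 ⊕ 11 = 12; E(K, 12) = 13.
C3: P3 ⊕ 13 = 12; E(K, 12) = 13.
C4: P4 ⊕ 13 = 1; E(K, 1) = 2.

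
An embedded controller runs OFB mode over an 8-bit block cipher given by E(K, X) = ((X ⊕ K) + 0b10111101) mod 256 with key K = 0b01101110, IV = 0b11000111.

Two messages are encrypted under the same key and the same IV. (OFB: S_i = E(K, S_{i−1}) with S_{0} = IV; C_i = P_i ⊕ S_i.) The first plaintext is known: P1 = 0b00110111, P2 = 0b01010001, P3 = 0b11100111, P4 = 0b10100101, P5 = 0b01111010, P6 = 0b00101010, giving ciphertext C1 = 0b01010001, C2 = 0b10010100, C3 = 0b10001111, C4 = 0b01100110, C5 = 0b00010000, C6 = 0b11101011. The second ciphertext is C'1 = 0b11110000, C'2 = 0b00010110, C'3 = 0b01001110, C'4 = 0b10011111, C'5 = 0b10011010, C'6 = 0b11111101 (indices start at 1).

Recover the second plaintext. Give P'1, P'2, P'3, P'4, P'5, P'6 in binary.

P'1 = 0b10010110, P'2 = 0b11010011, P'3 = 0b00100110, P'4 = 0b01011100, P'5 = 0b11110000, P'6 = 0b00111100

In OFB with a reused IV, both messages share the same keystream S_i, so C_i ⊕ C'_i = P_i ⊕ P'_i and thus P'_i = P_i ⊕ C_i ⊕ C'_i.
P'1: 0b00110111 ⊕ 0b01010001 ⊕ 0b11110000 = 0b10010110.
P'2: 0b01010001 ⊕ 0b10010100 ⊕ 0b00010110 = 0b11010011.
P'3: 0b11100111 ⊕ 0b10001111 ⊕ 0b01001110 = 0b00100110.
P'4: 0b10100101 ⊕ 0b01100110 ⊕ 0b10011111 = 0b01011100.
P'5: 0b01111010 ⊕ 0b00010000 ⊕ 0b10011010 = 0b11110000.
P'6: 0b00101010 ⊕ 0b11101011 ⊕ 0b11111101 = 0b00111100.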